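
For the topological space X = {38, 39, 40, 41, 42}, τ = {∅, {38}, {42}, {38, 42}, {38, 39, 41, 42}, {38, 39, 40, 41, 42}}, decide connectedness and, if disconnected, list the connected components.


(X, τ) is connected.

Find clopen sets (U ∈ τ with X ∖ U ∈ τ):
  U = ∅, X ∖ U = {38, 39, 40, 41, 42} — both open, so U is clopen.
  U = {38, 39, 40, 41, 42}, X ∖ U = ∅ — both open, so U is clopen.
Only trivial clopens (∅ and X) exist, so (X, τ) is connected.
Compute connected components by grouping points that agree on all clopens:
  component: {38, 39, 40, 41, 42}


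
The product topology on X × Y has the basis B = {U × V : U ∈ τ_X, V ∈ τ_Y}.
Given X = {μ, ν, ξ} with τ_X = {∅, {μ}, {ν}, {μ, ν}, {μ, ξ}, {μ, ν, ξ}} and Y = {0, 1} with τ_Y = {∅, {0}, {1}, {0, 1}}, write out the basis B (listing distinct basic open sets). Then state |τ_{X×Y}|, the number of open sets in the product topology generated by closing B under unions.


Basis B = {∅ × ∅, {μ} × {0}, {μ} × {1}, {ν} × {0}, {ν} × {1}, {μ} × {0, 1}, {μ, ν} × {0}, {μ, ξ} × {0}, {μ, ν} × {1}, {μ, ξ} × {1}, {ν} × {0, 1}, {μ, ν, ξ} × {0}, {μ, ν, ξ} × {1}, {μ, ν} × {0, 1}, {μ, ξ} × {0, 1}, {μ, ν, ξ} × {0, 1}}; |τ_{X×Y}| = 36.

Enumerate products U × V with U ∈ τ_X, V ∈ τ_Y (deduplicated):
  ∅ × ∅ = {} (∅)
  {μ} × {0} = {(μ,0)}
  {μ} × {1} = {(μ,1)}
  {ν} × {0} = {(ν,0)}
  {ν} × {1} = {(ν,1)}
  {μ} × {0, 1} = {(μ,0), (μ,1)}
  {μ, ν} × {0} = {(μ,0), (ν,0)}
  {μ, ξ} × {0} = {(μ,0), (ξ,0)}
  {μ, ν} × {1} = {(μ,1), (ν,1)}
  {μ, ξ} × {1} = {(μ,1), (ξ,1)}
  {ν} × {0, 1} = {(ν,0), (ν,1)}
  {μ, ν, ξ} × {0} = {(μ,0), (ν,0), (ξ,0)}
  {μ, ν, ξ} × {1} = {(μ,1), (ν,1), (ξ,1)}
  {μ, ν} × {0, 1} = {(μ,0), (μ,1), (ν,0), (ν,1)}
  {μ, ξ} × {0, 1} = {(μ,0), (μ,1), (ξ,0), (ξ,1)}
  {μ, ν, ξ} × {0, 1} = {(μ,0), (μ,1), (ν,0), (ν,1), (ξ,0), (ξ,1)}
These 16 distinct sets form the basis B.
Close under arbitrary unions to get τ_{X×Y}; counting gives |τ_{X×Y}| = 36.


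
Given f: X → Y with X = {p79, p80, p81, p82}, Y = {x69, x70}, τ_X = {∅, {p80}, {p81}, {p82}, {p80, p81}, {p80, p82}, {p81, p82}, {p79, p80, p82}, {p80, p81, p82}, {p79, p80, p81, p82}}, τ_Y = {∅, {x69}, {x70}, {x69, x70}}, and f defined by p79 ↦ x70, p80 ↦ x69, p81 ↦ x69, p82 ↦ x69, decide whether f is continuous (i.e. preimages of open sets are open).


f is NOT continuous.

Compute f^{-1}(U) for each U ∈ τ_Y:
  U = ∅: f^{-1}(U) = ∅ ∈ τ_X ✓.
  U = {x69}: f^{-1}(U) = {p80, p81, p82} ∈ τ_X ✓.
  U = {x70}: f^{-1}(U) = {p79} ∉ τ_X ✗.
  U = {x69, x70}: f^{-1}(U) = {p79, p80, p81, p82} ∈ τ_X ✓.
Found U = {x70} with f^{-1}(U) = {p79} not in τ_X. Therefore f is NOT continuous.


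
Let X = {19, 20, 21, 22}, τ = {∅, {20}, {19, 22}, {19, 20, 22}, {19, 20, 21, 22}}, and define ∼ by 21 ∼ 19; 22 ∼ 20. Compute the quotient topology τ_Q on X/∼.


X/∼ = {[19=21], [20=22]}; |τ_Q| = 2.

Equivalence classes: [19=21], [20=22].
Quotient map π: X → X/∼ sends 19 ↦ [19=21], 20 ↦ [20=22], 21 ↦ [19=21], 22 ↦ [20=22].
For each subset V ⊆ X/∼, compute π^{-1}(V) ⊆ X and check whether π^{-1}(V) ∈ τ. V is open in τ_Q iff π^{-1}(V) ∈ τ.
  V = {}: π^{-1}(V) = ∅ ∈ τ ✓.
  V = {[19=21]}: π^{-1}(V) = {19, 21} ∉ τ ✗.
  V = {[20=22]}: π^{-1}(V) = {20, 22} ∉ τ ✗.
  V = {[19=21], [20=22]}: π^{-1}(V) = {19, 20, 21, 22} ∈ τ ✓.
Open sets in the quotient: τ_Q = {{}, {[19=21], [20=22]}} (2 elements).


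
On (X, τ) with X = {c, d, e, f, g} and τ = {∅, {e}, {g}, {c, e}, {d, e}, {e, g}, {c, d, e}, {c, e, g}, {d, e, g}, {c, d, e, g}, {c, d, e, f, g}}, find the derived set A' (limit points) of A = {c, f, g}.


A' = {f}

For each x ∈ X, list the open sets U ∈ τ with x ∈ U, then check whether U ∩ (A ∖ {x}) ≠ ∅ for every such U.
  x = c: open {c, e} ∋ x has {c, e} ∩ (A ∖ {c}) = ∅, so x is NOT a limit point.
  x = d: open {d, e} ∋ x has {d, e} ∩ (A ∖ {d}) = ∅, so x is NOT a limit point.
  x = e: open {e} ∋ x has {e} ∩ (A ∖ {e}) = ∅, so x is NOT a limit point.
  x = f: opens ∋ x are {c, d, e, f, g}; each meets A ∖ {f}, so x IS a limit point.
  x = g: open {g} ∋ x has {g} ∩ (A ∖ {g}) = ∅, so x is NOT a limit point.
Collecting: A' = {f}.


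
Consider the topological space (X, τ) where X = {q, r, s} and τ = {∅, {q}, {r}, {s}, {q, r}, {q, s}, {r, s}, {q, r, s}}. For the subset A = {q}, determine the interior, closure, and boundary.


int(A) = {q}, cl(A) = {q}, ∂A = ∅.

Closed sets in (X, τ) are complements of opens:
  closed(X, τ) = {∅, {q}, {r}, {s}, {q, r}, {q, s}, {r, s}, {q, r, s}}.
int(A) = ⋃ {U ∈ τ : U ⊆ A}. Opens contained in A: ∅, {q}.
Taking the union of these: int(A) = {q}.
cl(A) = ⋂ {C closed : A ⊆ C}. Closed sets containing A: {q}, {q, r}, {q, s}, {q, r, s}.
Intersecting these: cl(A) = {q}.
∂A = cl(A) ∖ int(A) = {q} ∖ {q} = ∅.


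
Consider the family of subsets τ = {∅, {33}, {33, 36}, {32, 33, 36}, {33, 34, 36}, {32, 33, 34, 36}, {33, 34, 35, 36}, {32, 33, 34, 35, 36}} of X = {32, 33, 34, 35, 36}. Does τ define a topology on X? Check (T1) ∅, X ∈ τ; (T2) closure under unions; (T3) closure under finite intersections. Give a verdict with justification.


τ IS a topology on X.

Axiom (T1): ∅ ∈ τ? Yes; X ∈ τ? Yes.
Axiom (T2/T3): check pairwise unions and intersections of members of τ.
All pairwise intersections and unions checked — each lies in τ. Therefore τ satisfies (T1), (T2), (T3): it IS a topology on X.


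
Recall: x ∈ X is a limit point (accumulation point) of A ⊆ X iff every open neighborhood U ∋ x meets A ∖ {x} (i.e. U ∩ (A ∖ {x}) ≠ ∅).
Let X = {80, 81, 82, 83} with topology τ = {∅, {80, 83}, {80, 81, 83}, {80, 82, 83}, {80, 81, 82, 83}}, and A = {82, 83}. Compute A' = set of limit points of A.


A' = {80, 81, 82}

For each x ∈ X, list the open sets U ∈ τ with x ∈ U, then check whether U ∩ (A ∖ {x}) ≠ ∅ for every such U.
  x = 80: opens ∋ x are {80, 83}, {80, 81, 83}, {80, 82, 83}, {80, 81, 82, 83}; each meets A ∖ {80}, so x IS a limit point.
  x = 81: opens ∋ x are {80, 81, 83}, {80, 81, 82, 83}; each meets A ∖ {81}, so x IS a limit point.
  x = 82: opens ∋ x are {80, 82, 83}, {80, 81, 82, 83}; each meets A ∖ {82}, so x IS a limit point.
  x = 83: open {80, 83} ∋ x has {80, 83} ∩ (A ∖ {83}) = ∅, so x is NOT a limit point.
Collecting: A' = {80, 81, 82}.


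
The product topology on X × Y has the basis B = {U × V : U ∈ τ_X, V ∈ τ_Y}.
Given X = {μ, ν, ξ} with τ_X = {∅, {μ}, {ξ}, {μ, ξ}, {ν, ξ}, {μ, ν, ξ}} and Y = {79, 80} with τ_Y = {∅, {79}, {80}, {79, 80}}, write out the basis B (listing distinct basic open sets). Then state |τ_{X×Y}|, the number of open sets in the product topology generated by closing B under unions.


Basis B = {∅ × ∅, {μ} × {79}, {μ} × {80}, {ξ} × {79}, {ξ} × {80}, {μ} × {79, 80}, {μ, ξ} × {79}, {μ, ξ} × {80}, {ν, ξ} × {79}, {ν, ξ} × {80}, {ξ} × {79, 80}, {μ, ν, ξ} × {79}, {μ, ν, ξ} × {80}, {μ, ξ} × {79, 80}, {ν, ξ} × {79, 80}, {μ, ν, ξ} × {79, 80}}; |τ_{X×Y}| = 36.

Enumerate products U × V with U ∈ τ_X, V ∈ τ_Y (deduplicated):
  ∅ × ∅ = {} (∅)
  {μ} × {79} = {(μ,79)}
  {μ} × {80} = {(μ,80)}
  {ξ} × {79} = {(ξ,79)}
  {ξ} × {80} = {(ξ,80)}
  {μ} × {79, 80} = {(μ,79), (μ,80)}
  {μ, ξ} × {79} = {(μ,79), (ξ,79)}
  {μ, ξ} × {80} = {(μ,80), (ξ,80)}
  {ν, ξ} × {79} = {(ν,79), (ξ,79)}
  {ν, ξ} × {80} = {(ν,80), (ξ,80)}
  {ξ} × {79, 80} = {(ξ,79), (ξ,80)}
  {μ, ν, ξ} × {79} = {(μ,79), (ν,79), (ξ,79)}
  {μ, ν, ξ} × {80} = {(μ,80), (ν,80), (ξ,80)}
  {μ, ξ} × {79, 80} = {(μ,79), (μ,80), (ξ,79), (ξ,80)}
  {ν, ξ} × {79, 80} = {(ν,79), (ν,80), (ξ,79), (ξ,80)}
  {μ, ν, ξ} × {79, 80} = {(μ,79), (μ,80), (ν,79), (ν,80), (ξ,79), (ξ,80)}
These 16 distinct sets form the basis B.
Close under arbitrary unions to get τ_{X×Y}; counting gives |τ_{X×Y}| = 36.


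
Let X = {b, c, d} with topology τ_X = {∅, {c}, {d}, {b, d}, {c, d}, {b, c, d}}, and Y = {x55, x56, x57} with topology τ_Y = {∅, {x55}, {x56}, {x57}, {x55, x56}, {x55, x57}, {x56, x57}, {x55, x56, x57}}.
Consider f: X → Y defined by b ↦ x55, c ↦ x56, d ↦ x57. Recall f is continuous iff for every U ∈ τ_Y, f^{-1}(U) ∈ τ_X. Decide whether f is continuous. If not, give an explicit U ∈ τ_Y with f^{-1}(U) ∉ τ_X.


f is NOT continuous.

Compute f^{-1}(U) for each U ∈ τ_Y:
  U = ∅: f^{-1}(U) = ∅ ∈ τ_X ✓.
  U = {x55}: f^{-1}(U) = {b} ∉ τ_X ✗.
  U = {x56}: f^{-1}(U) = {c} ∈ τ_X ✓.
  U = {x57}: f^{-1}(U) = {d} ∈ τ_X ✓.
  U = {x55, x56}: f^{-1}(U) = {b, c} ∉ τ_X ✗.
  U = {x55, x57}: f^{-1}(U) = {b, d} ∈ τ_X ✓.
  U = {x56, x57}: f^{-1}(U) = {c, d} ∈ τ_X ✓.
  U = {x55, x56, x57}: f^{-1}(U) = {b, c, d} ∈ τ_X ✓.
Found U = {x55} with f^{-1}(U) = {b} not in τ_X. Therefore f is NOT continuous.


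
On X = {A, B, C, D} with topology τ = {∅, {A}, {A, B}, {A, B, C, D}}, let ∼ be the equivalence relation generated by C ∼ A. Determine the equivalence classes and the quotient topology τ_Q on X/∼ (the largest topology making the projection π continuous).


X/∼ = {[A=C], [B], [D]}; |τ_Q| = 2.

Equivalence classes: [A=C], [B], [D].
Quotient map π: X → X/∼ sends A ↦ [A=C], B ↦ [B], C ↦ [A=C], D ↦ [D].
For each subset V ⊆ X/∼, compute π^{-1}(V) ⊆ X and check whether π^{-1}(V) ∈ τ. V is open in τ_Q iff π^{-1}(V) ∈ τ.
  V = {}: π^{-1}(V) = ∅ ∈ τ ✓.
  V = {[A=C]}: π^{-1}(V) = {A, C} ∉ τ ✗.
  V = {[B]}: π^{-1}(V) = {B} ∉ τ ✗.
  V = {[A=C], [B]}: π^{-1}(V) = {A, B, C} ∉ τ ✗.
  V = {[D]}: π^{-1}(V) = {D} ∉ τ ✗.
  V = {[A=C], [D]}: π^{-1}(V) = {A, C, D} ∉ τ ✗.
  V = {[B], [D]}: π^{-1}(V) = {B, D} ∉ τ ✗.
  V = {[A=C], [B], [D]}: π^{-1}(V) = {A, B, C, D} ∈ τ ✓.
Open sets in the quotient: τ_Q = {{}, {[A=C], [B], [D]}} (2 elements).


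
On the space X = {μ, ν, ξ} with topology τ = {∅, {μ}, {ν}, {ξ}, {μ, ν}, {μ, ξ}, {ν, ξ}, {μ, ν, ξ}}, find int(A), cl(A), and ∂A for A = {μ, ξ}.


int(A) = {μ, ξ}, cl(A) = {μ, ξ}, ∂A = ∅.

Closed sets in (X, τ) are complements of opens:
  closed(X, τ) = {∅, {μ}, {ν}, {ξ}, {μ, ν}, {μ, ξ}, {ν, ξ}, {μ, ν, ξ}}.
int(A) = ⋃ {U ∈ τ : U ⊆ A}. Opens contained in A: ∅, {μ}, {ξ}, {μ, ξ}.
Taking the union of these: int(A) = {μ, ξ}.
cl(A) = ⋂ {C closed : A ⊆ C}. Closed sets containing A: {μ, ξ}, {μ, ν, ξ}.
Intersecting these: cl(A) = {μ, ξ}.
∂A = cl(A) ∖ int(A) = {μ, ξ} ∖ {μ, ξ} = ∅.


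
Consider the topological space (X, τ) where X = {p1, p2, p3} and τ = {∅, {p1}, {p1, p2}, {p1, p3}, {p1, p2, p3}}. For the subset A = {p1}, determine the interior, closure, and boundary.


int(A) = {p1}, cl(A) = {p1, p2, p3}, ∂A = {p2, p3}.

Closed sets in (X, τ) are complements of opens:
  closed(X, τ) = {∅, {p2}, {p3}, {p2, p3}, {p1, p2, p3}}.
int(A) = ⋃ {U ∈ τ : U ⊆ A}. Opens contained in A: ∅, {p1}.
Taking the union of these: int(A) = {p1}.
cl(A) = ⋂ {C closed : A ⊆ C}. Closed sets containing A: {p1, p2, p3}.
Intersecting these: cl(A) = {p1, p2, p3}.
∂A = cl(A) ∖ int(A) = {p1, p2, p3} ∖ {p1} = {p2, p3}.


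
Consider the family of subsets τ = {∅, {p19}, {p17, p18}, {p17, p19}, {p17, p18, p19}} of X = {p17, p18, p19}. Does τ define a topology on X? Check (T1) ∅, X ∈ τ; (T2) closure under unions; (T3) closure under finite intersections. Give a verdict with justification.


τ is NOT a topology on X.

Axiom (T1): ∅ ∈ τ? Yes; X ∈ τ? Yes.
Axiom (T2/T3): check pairwise unions and intersections of members of τ.
Counterexample for (T3): {p17, p18} ∩ {p17, p19} = {p17} ∉ τ. Therefore τ is NOT a topology.


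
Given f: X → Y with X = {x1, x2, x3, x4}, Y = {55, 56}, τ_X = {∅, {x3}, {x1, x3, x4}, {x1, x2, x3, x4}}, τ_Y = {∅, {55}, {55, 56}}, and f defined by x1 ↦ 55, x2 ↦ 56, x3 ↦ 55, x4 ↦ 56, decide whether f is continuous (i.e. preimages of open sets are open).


f is NOT continuous.

Compute f^{-1}(U) for each U ∈ τ_Y:
  U = ∅: f^{-1}(U) = ∅ ∈ τ_X ✓.
  U = {55}: f^{-1}(U) = {x1, x3} ∉ τ_X ✗.
  U = {55, 56}: f^{-1}(U) = {x1, x2, x3, x4} ∈ τ_X ✓.
Found U = {55} with f^{-1}(U) = {x1, x3} not in τ_X. Therefore f is NOT continuous.


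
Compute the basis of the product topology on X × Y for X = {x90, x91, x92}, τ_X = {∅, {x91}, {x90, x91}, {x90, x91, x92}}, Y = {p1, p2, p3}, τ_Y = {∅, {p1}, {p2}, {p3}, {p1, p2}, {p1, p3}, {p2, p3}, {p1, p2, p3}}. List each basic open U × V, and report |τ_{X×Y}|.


Basis B = {∅ × ∅, {x91} × {p1}, {x91} × {p2}, {x91} × {p3}, {x90, x91} × {p1}, {x90, x91} × {p2}, {x90, x91} × {p3}, {x91} × {p1, p2}, {x91} × {p1, p3}, {x91} × {p2, p3}, {x90, x91, x92} × {p1}, {x90, x91, x92} × {p2}, {x90, x91, x92} × {p3}, {x91} × {p1, p2, p3}, {x90, x91} × {p1, p2}, {x90, x91} × {p1, p3}, {x90, x91} × {p2, p3}, {x90, x91} × {p1, p2, p3}, {x90, x91, x92} × {p1, p2}, {x90, x91, x92} × {p1, p3}, {x90, x91, x92} × {p2, p3}, {x90, x91, x92} × {p1, p2, p3}}; |τ_{X×Y}| = 64.

Enumerate products U × V with U ∈ τ_X, V ∈ τ_Y (deduplicated):
  ∅ × ∅ = {} (∅)
  {x91} × {p1} = {(x91,p1)}
  {x91} × {p2} = {(x91,p2)}
  {x91} × {p3} = {(x91,p3)}
  {x90, x91} × {p1} = {(x90,p1), (x91,p1)}
  {x90, x91} × {p2} = {(x90,p2), (x91,p2)}
  {x90, x91} × {p3} = {(x90,p3), (x91,p3)}
  {x91} × {p1, p2} = {(x91,p1), (x91,p2)}
  {x91} × {p1, p3} = {(x91,p1), (x91,p3)}
  {x91} × {p2, p3} = {(x91,p2), (x91,p3)}
  {x90, x91, x92} × {p1} = {(x90,p1), (x91,p1), (x92,p1)}
  {x90, x91, x92} × {p2} = {(x90,p2), (x91,p2), (x92,p2)}
  {x90, x91, x92} × {p3} = {(x90,p3), (x91,p3), (x92,p3)}
  {x91} × {p1, p2, p3} = {(x91,p1), (x91,p2), (x91,p3)}
  {x90, x91} × {p1, p2} = {(x90,p1), (x90,p2), (x91,p1), (x91,p2)}
  {x90, x91} × {p1, p3} = {(x90,p1), (x90,p3), (x91,p1), (x91,p3)}
  {x90, x91} × {p2, p3} = {(x90,p2), (x90,p3), (x91,p2), (x91,p3)}
  {x90, x91} × {p1, p2, p3} = {(x90,p1), (x90,p2), (x90,p3), (x91,p1), (x91,p2), (x91,p3)}
  {x90, x91, x92} × {p1, p2} = {(x90,p1), (x90,p2), (x91,p1), (x91,p2), (x92,p1), (x92,p2)}
  {x90, x91, x92} × {p1, p3} = {(x90,p1), (x90,p3), (x91,p1), (x91,p3), (x92,p1), (x92,p3)}
  {x90, x91, x92} × {p2, p3} = {(x90,p2), (x90,p3), (x91,p2), (x91,p3), (x92,p2), (x92,p3)}
  {x90, x91, x92} × {p1, p2, p3} = {(x90,p1), (x90,p2), (x90,p3), (x91,p1), (x91,p2), (x91,p3), (x92,p1), (x92,p2), (x92,p3)}
These 22 distinct sets form the basis B.
Close under arbitrary unions to get τ_{X×Y}; counting gives |τ_{X×Y}| = 64.


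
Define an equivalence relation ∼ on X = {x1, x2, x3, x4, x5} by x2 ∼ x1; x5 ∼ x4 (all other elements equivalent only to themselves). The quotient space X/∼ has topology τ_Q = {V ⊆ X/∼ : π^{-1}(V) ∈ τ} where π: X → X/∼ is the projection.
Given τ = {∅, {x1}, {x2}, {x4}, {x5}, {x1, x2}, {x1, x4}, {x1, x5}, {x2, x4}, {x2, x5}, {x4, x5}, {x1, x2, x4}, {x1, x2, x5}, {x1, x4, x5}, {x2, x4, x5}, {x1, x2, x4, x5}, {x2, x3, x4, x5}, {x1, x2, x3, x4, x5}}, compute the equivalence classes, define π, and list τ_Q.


X/∼ = {[x1=x2], [x3], [x4=x5]}; |τ_Q| = 5.

Equivalence classes: [x1=x2], [x3], [x4=x5].
Quotient map π: X → X/∼ sends x1 ↦ [x1=x2], x2 ↦ [x1=x2], x3 ↦ [x3], x4 ↦ [x4=x5], x5 ↦ [x4=x5].
For each subset V ⊆ X/∼, compute π^{-1}(V) ⊆ X and check whether π^{-1}(V) ∈ τ. V is open in τ_Q iff π^{-1}(V) ∈ τ.
  V = {}: π^{-1}(V) = ∅ ∈ τ ✓.
  V = {[x1=x2]}: π^{-1}(V) = {x1, x2} ∈ τ ✓.
  V = {[x3]}: π^{-1}(V) = {x3} ∉ τ ✗.
  V = {[x1=x2], [x3]}: π^{-1}(V) = {x1, x2, x3} ∉ τ ✗.
  V = {[x4=x5]}: π^{-1}(V) = {x4, x5} ∈ τ ✓.
  V = {[x1=x2], [x4=x5]}: π^{-1}(V) = {x1, x2, x4, x5} ∈ τ ✓.
  V = {[x3], [x4=x5]}: π^{-1}(V) = {x3, x4, x5} ∉ τ ✗.
  V = {[x1=x2], [x3], [x4=x5]}: π^{-1}(V) = {x1, x2, x3, x4, x5} ∈ τ ✓.
Open sets in the quotient: τ_Q = {{}, {[x1=x2]}, {[x4=x5]}, {[x1=x2], [x4=x5]}, {[x1=x2], [x3], [x4=x5]}} (5 elements).


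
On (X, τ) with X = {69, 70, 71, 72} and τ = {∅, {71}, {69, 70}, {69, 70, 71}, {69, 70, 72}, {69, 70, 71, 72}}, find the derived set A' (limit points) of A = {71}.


A' = ∅

For each x ∈ X, list the open sets U ∈ τ with x ∈ U, then check whether U ∩ (A ∖ {x}) ≠ ∅ for every such U.
  x = 69: open {69, 70} ∋ x has {69, 70} ∩ (A ∖ {69}) = ∅, so x is NOT a limit point.
  x = 70: open {69, 70} ∋ x has {69, 70} ∩ (A ∖ {70}) = ∅, so x is NOT a limit point.
  x = 71: open {71} ∋ x has {71} ∩ (A ∖ {71}) = ∅, so x is NOT a limit point.
  x = 72: open {69, 70, 72} ∋ x has {69, 70, 72} ∩ (A ∖ {72}) = ∅, so x is NOT a limit point.
Collecting: A' = ∅.


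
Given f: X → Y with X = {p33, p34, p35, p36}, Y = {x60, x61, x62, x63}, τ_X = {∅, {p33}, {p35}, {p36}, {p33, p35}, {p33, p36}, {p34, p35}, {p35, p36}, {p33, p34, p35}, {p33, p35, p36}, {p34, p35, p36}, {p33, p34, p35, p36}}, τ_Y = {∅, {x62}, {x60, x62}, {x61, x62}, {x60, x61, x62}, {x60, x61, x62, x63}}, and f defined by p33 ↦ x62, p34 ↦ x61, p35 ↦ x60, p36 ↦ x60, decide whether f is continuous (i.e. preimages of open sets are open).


f is NOT continuous.

Compute f^{-1}(U) for each U ∈ τ_Y:
  U = ∅: f^{-1}(U) = ∅ ∈ τ_X ✓.
  U = {x62}: f^{-1}(U) = {p33} ∈ τ_X ✓.
  U = {x60, x62}: f^{-1}(U) = {p33, p35, p36} ∈ τ_X ✓.
  U = {x61, x62}: f^{-1}(U) = {p33, p34} ∉ τ_X ✗.
  U = {x60, x61, x62}: f^{-1}(U) = {p33, p34, p35, p36} ∈ τ_X ✓.
  U = {x60, x61, x62, x63}: f^{-1}(U) = {p33, p34, p35, p36} ∈ τ_X ✓.
Found U = {x61, x62} with f^{-1}(U) = {p33, p34} not in τ_X. Therefore f is NOT continuous.


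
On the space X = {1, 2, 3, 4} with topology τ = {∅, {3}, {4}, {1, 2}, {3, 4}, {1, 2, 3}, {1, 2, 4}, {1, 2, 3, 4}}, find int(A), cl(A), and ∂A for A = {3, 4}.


int(A) = {3, 4}, cl(A) = {3, 4}, ∂A = ∅.

Closed sets in (X, τ) are complements of opens:
  closed(X, τ) = {∅, {3}, {4}, {1, 2}, {3, 4}, {1, 2, 3}, {1, 2, 4}, {1, 2, 3, 4}}.
int(A) = ⋃ {U ∈ τ : U ⊆ A}. Opens contained in A: ∅, {3}, {4}, {3, 4}.
Taking the union of these: int(A) = {3, 4}.
cl(A) = ⋂ {C closed : A ⊆ C}. Closed sets containing A: {3, 4}, {1, 2, 3, 4}.
Intersecting these: cl(A) = {3, 4}.
∂A = cl(A) ∖ int(A) = {3, 4} ∖ {3, 4} = ∅.


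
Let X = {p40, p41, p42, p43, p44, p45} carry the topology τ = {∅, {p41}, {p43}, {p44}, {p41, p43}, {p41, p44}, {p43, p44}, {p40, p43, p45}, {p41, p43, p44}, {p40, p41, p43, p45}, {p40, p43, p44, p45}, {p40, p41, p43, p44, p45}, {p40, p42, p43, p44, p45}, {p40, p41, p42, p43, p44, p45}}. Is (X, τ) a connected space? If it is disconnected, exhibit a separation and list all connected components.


(X, τ) is disconnected; components = [{p41}, {p40, p42, p43, p44, p45}].

Find clopen sets (U ∈ τ with X ∖ U ∈ τ):
  U = ∅, X ∖ U = {p40, p41, p42, p43, p44, p45} — both open, so U is clopen.
  U = {p41}, X ∖ U = {p40, p42, p43, p44, p45} — both open, so U is clopen.
  U = {p40, p42, p43, p44, p45}, X ∖ U = {p41} — both open, so U is clopen.
  U = {p40, p41, p42, p43, p44, p45}, X ∖ U = ∅ — both open, so U is clopen.
Nontrivial clopen(s) exist: e.g. {p40, p42, p43, p44, p45}. So (X, τ) is disconnected.
Compute connected components by grouping points that agree on all clopens:
  component: {p41}
  component: {p40, p42, p43, p44, p45}


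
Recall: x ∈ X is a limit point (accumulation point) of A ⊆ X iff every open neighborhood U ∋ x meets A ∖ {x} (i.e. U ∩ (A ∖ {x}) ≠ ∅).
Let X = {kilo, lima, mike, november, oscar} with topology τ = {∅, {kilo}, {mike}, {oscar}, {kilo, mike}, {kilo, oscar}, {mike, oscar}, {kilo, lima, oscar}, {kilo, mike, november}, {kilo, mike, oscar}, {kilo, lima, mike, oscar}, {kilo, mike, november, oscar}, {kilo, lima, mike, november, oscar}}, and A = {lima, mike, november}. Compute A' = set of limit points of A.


A' = {november}

For each x ∈ X, list the open sets U ∈ τ with x ∈ U, then check whether U ∩ (A ∖ {x}) ≠ ∅ for every such U.
  x = kilo: open {kilo} ∋ x has {kilo} ∩ (A ∖ {kilo}) = ∅, so x is NOT a limit point.
  x = lima: open {kilo, lima, oscar} ∋ x has {kilo, lima, oscar} ∩ (A ∖ {lima}) = ∅, so x is NOT a limit point.
  x = mike: open {mike} ∋ x has {mike} ∩ (A ∖ {mike}) = ∅, so x is NOT a limit point.
  x = november: opens ∋ x are {kilo, mike, november}, {kilo, mike, november, oscar}, {kilo, lima, mike, november, oscar}; each meets A ∖ {november}, so x IS a limit point.
  x = oscar: open {oscar} ∋ x has {oscar} ∩ (A ∖ {oscar}) = ∅, so x is NOT a limit point.
Collecting: A' = {november}.


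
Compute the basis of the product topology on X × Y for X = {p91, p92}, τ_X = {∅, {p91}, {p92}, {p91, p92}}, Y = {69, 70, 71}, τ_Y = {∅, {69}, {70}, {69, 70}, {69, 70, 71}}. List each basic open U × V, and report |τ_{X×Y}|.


Basis B = {∅ × ∅, {p91} × {69}, {p91} × {70}, {p92} × {69}, {p92} × {70}, {p91} × {69, 70}, {p91, p92} × {69}, {p91, p92} × {70}, {p92} × {69, 70}, {p91} × {69, 70, 71}, {p92} × {69, 70, 71}, {p91, p92} × {69, 70}, {p91, p92} × {69, 70, 71}}; |τ_{X×Y}| = 25.

Enumerate products U × V with U ∈ τ_X, V ∈ τ_Y (deduplicated):
  ∅ × ∅ = {} (∅)
  {p91} × {69} = {(p91,69)}
  {p91} × {70} = {(p91,70)}
  {p92} × {69} = {(p92,69)}
  {p92} × {70} = {(p92,70)}
  {p91} × {69, 70} = {(p91,69), (p91,70)}
  {p91, p92} × {69} = {(p91,69), (p92,69)}
  {p91, p92} × {70} = {(p91,70), (p92,70)}
  {p92} × {69, 70} = {(p92,69), (p92,70)}
  {p91} × {69, 70, 71} = {(p91,69), (p91,70), (p91,71)}
  {p92} × {69, 70, 71} = {(p92,69), (p92,70), (p92,71)}
  {p91, p92} × {69, 70} = {(p91,69), (p91,70), (p92,69), (p92,70)}
  {p91, p92} × {69, 70, 71} = {(p91,69), (p91,70), (p91,71), (p92,69), (p92,70), (p92,71)}
These 13 distinct sets form the basis B.
Close under arbitrary unions to get τ_{X×Y}; counting gives |τ_{X×Y}| = 25.


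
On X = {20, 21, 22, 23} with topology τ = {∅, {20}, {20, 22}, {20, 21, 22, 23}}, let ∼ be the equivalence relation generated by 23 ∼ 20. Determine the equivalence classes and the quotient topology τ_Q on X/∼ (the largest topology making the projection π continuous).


X/∼ = {[20=23], [21], [22]}; |τ_Q| = 2.

Equivalence classes: [20=23], [21], [22].
Quotient map π: X → X/∼ sends 20 ↦ [20=23], 21 ↦ [21], 22 ↦ [22], 23 ↦ [20=23].
For each subset V ⊆ X/∼, compute π^{-1}(V) ⊆ X and check whether π^{-1}(V) ∈ τ. V is open in τ_Q iff π^{-1}(V) ∈ τ.
  V = {}: π^{-1}(V) = ∅ ∈ τ ✓.
  V = {[20=23]}: π^{-1}(V) = {20, 23} ∉ τ ✗.
  V = {[21]}: π^{-1}(V) = {21} ∉ τ ✗.
  V = {[20=23], [21]}: π^{-1}(V) = {20, 21, 23} ∉ τ ✗.
  V = {[22]}: π^{-1}(V) = {22} ∉ τ ✗.
  V = {[20=23], [22]}: π^{-1}(V) = {20, 22, 23} ∉ τ ✗.
  V = {[21], [22]}: π^{-1}(V) = {21, 22} ∉ τ ✗.
  V = {[20=23], [21], [22]}: π^{-1}(V) = {20, 21, 22, 23} ∈ τ ✓.
Open sets in the quotient: τ_Q = {{}, {[20=23], [21], [22]}} (2 elements).


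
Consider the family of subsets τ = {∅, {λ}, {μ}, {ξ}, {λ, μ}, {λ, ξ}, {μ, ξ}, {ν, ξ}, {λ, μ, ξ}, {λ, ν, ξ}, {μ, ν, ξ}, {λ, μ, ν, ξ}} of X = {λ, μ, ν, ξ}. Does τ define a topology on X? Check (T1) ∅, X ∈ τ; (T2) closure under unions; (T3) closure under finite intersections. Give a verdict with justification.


τ IS a topology on X.

Axiom (T1): ∅ ∈ τ? Yes; X ∈ τ? Yes.
Axiom (T2/T3): check pairwise unions and intersections of members of τ.
All pairwise intersections and unions checked — each lies in τ. Therefore τ satisfies (T1), (T2), (T3): it IS a topology on X.


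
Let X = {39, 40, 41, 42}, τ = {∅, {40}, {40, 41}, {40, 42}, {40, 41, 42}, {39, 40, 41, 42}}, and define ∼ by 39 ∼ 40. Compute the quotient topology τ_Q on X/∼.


X/∼ = {[39=40], [41], [42]}; |τ_Q| = 2.

Equivalence classes: [39=40], [41], [42].
Quotient map π: X → X/∼ sends 39 ↦ [39=40], 40 ↦ [39=40], 41 ↦ [41], 42 ↦ [42].
For each subset V ⊆ X/∼, compute π^{-1}(V) ⊆ X and check whether π^{-1}(V) ∈ τ. V is open in τ_Q iff π^{-1}(V) ∈ τ.
  V = {}: π^{-1}(V) = ∅ ∈ τ ✓.
  V = {[39=40]}: π^{-1}(V) = {39, 40} ∉ τ ✗.
  V = {[41]}: π^{-1}(V) = {41} ∉ τ ✗.
  V = {[39=40], [41]}: π^{-1}(V) = {39, 40, 41} ∉ τ ✗.
  V = {[42]}: π^{-1}(V) = {42} ∉ τ ✗.
  V = {[39=40], [42]}: π^{-1}(V) = {39, 40, 42} ∉ τ ✗.
  V = {[41], [42]}: π^{-1}(V) = {41, 42} ∉ τ ✗.
  V = {[39=40], [41], [42]}: π^{-1}(V) = {39, 40, 41, 42} ∈ τ ✓.
Open sets in the quotient: τ_Q = {{}, {[39=40], [41], [42]}} (2 elements).


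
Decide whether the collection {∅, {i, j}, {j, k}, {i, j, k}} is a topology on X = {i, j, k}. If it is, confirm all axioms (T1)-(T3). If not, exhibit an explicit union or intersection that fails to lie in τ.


τ is NOT a topology on X.

Axiom (T1): ∅ ∈ τ? Yes; X ∈ τ? Yes.
Axiom (T2/T3): check pairwise unions and intersections of members of τ.
Counterexample for (T3): {i, j} ∩ {j, k} = {j} ∉ τ. Therefore τ is NOT a topology.


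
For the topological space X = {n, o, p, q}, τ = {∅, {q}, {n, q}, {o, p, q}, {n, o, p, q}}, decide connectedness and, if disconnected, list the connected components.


(X, τ) is connected.

Find clopen sets (U ∈ τ with X ∖ U ∈ τ):
  U = ∅, X ∖ U = {n, o, p, q} — both open, so U is clopen.
  U = {n, o, p, q}, X ∖ U = ∅ — both open, so U is clopen.
Only trivial clopens (∅ and X) exist, so (X, τ) is connected.
Compute connected components by grouping points that agree on all clopens:
  component: {n, o, p, q}


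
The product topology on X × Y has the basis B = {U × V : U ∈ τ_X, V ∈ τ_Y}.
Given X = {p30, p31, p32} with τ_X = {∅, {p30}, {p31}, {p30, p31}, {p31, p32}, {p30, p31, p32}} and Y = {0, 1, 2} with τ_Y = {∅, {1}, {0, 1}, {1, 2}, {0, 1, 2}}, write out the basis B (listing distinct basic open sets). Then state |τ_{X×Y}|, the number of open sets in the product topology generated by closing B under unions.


Basis B = {∅ × ∅, {p30} × {1}, {p31} × {1}, {p30} × {0, 1}, {p30} × {1, 2}, {p30, p31} × {1}, {p31} × {0, 1}, {p31} × {1, 2}, {p31, p32} × {1}, {p30} × {0, 1, 2}, {p30, p31, p32} × {1}, {p31} × {0, 1, 2}, {p30, p31} × {0, 1}, {p30, p31} × {1, 2}, {p31, p32} × {0, 1}, {p31, p32} × {1, 2}, {p30, p31} × {0, 1, 2}, {p30, p31, p32} × {0, 1}, {p30, p31, p32} × {1, 2}, {p31, p32} × {0, 1, 2}, {p30, p31, p32} × {0, 1, 2}}; |τ_{X×Y}| = 70.

Enumerate products U × V with U ∈ τ_X, V ∈ τ_Y (deduplicated):
  ∅ × ∅ = {} (∅)
  {p30} × {1} = {(p30,1)}
  {p31} × {1} = {(p31,1)}
  {p30} × {0, 1} = {(p30,0), (p30,1)}
  {p30} × {1, 2} = {(p30,1), (p30,2)}
  {p30, p31} × {1} = {(p30,1), (p31,1)}
  {p31} × {0, 1} = {(p31,0), (p31,1)}
  {p31} × {1, 2} = {(p31,1), (p31,2)}
  {p31, p32} × {1} = {(p31,1), (p32,1)}
  {p30} × {0, 1, 2} = {(p30,0), (p30,1), (p30,2)}
  {p30, p31, p32} × {1} = {(p30,1), (p31,1), (p32,1)}
  {p31} × {0, 1, 2} = {(p31,0), (p31,1), (p31,2)}
  {p30, p31} × {0, 1} = {(p30,0), (p30,1), (p31,0), (p31,1)}
  {p30, p31} × {1, 2} = {(p30,1), (p30,2), (p31,1), (p31,2)}
  {p31, p32} × {0, 1} = {(p31,0), (p31,1), (p32,0), (p32,1)}
  {p31, p32} × {1, 2} = {(p31,1), (p31,2), (p32,1), (p32,2)}
  {p30, p31} × {0, 1, 2} = {(p30,0), (p30,1), (p30,2), (p31,0), (p31,1), (p31,2)}
  {p30, p31, p32} × {0, 1} = {(p30,0), (p30,1), (p31,0), (p31,1), (p32,0), (p32,1)}
  {p30, p31, p32} × {1, 2} = {(p30,1), (p30,2), (p31,1), (p31,2), (p32,1), (p32,2)}
  {p31, p32} × {0, 1, 2} = {(p31,0), (p31,1), (p31,2), (p32,0), (p32,1), (p32,2)}
  {p30, p31, p32} × {0, 1, 2} = {(p30,0), (p30,1), (p30,2), (p31,0), (p31,1), (p31,2), (p32,0), (p32,1), (p32,2)}
These 21 distinct sets form the basis B.
Close under arbitrary unions to get τ_{X×Y}; counting gives |τ_{X×Y}| = 70.


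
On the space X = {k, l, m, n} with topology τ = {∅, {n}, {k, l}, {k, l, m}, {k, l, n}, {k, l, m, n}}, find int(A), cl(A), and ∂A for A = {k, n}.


int(A) = {n}, cl(A) = {k, l, m, n}, ∂A = {k, l, m}.

Closed sets in (X, τ) are complements of opens:
  closed(X, τ) = {∅, {m}, {n}, {m, n}, {k, l, m}, {k, l, m, n}}.
int(A) = ⋃ {U ∈ τ : U ⊆ A}. Opens contained in A: ∅, {n}.
Taking the union of these: int(A) = {n}.
cl(A) = ⋂ {C closed : A ⊆ C}. Closed sets containing A: {k, l, m, n}.
Intersecting these: cl(A) = {k, l, m, n}.
∂A = cl(A) ∖ int(A) = {k, l, m, n} ∖ {n} = {k, l, m}.


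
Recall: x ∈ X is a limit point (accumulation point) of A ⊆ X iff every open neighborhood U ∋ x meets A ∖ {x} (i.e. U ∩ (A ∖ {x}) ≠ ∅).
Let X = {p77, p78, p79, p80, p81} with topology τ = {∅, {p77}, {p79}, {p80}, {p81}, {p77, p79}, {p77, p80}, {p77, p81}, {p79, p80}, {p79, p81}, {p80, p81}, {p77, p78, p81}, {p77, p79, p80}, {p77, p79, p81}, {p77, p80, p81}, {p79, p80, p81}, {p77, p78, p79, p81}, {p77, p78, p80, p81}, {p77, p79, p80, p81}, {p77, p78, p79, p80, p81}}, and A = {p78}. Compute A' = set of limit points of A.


A' = ∅

For each x ∈ X, list the open sets U ∈ τ with x ∈ U, then check whether U ∩ (A ∖ {x}) ≠ ∅ for every such U.
  x = p77: open {p77} ∋ x has {p77} ∩ (A ∖ {p77}) = ∅, so x is NOT a limit point.
  x = p78: open {p77, p78, p81} ∋ x has {p77, p78, p81} ∩ (A ∖ {p78}) = ∅, so x is NOT a limit point.
  x = p79: open {p79} ∋ x has {p79} ∩ (A ∖ {p79}) = ∅, so x is NOT a limit point.
  x = p80: open {p80} ∋ x has {p80} ∩ (A ∖ {p80}) = ∅, so x is NOT a limit point.
  x = p81: open {p81} ∋ x has {p81} ∩ (A ∖ {p81}) = ∅, so x is NOT a limit point.
Collecting: A' = ∅.


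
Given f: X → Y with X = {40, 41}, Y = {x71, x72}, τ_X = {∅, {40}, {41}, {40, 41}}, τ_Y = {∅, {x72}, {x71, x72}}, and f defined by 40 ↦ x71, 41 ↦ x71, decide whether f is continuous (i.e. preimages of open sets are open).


f IS continuous.

Compute f^{-1}(U) for each U ∈ τ_Y:
  U = ∅: f^{-1}(U) = ∅ ∈ τ_X ✓.
  U = {x72}: f^{-1}(U) = ∅ ∈ τ_X ✓.
  U = {x71, x72}: f^{-1}(U) = {40, 41} ∈ τ_X ✓.
Every preimage lies in τ_X, so f IS continuous.


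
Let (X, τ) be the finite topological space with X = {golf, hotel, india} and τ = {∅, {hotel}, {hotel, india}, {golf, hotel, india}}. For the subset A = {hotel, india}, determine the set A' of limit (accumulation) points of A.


A' = {golf, india}

For each x ∈ X, list the open sets U ∈ τ with x ∈ U, then check whether U ∩ (A ∖ {x}) ≠ ∅ for every such U.
  x = golf: opens ∋ x are {golf, hotel, india}; each meets A ∖ {golf}, so x IS a limit point.
  x = hotel: open {hotel} ∋ x has {hotel} ∩ (A ∖ {hotel}) = ∅, so x is NOT a limit point.
  x = india: opens ∋ x are {hotel, india}, {golf, hotel, india}; each meets A ∖ {india}, so x IS a limit point.
Collecting: A' = {golf, india}.


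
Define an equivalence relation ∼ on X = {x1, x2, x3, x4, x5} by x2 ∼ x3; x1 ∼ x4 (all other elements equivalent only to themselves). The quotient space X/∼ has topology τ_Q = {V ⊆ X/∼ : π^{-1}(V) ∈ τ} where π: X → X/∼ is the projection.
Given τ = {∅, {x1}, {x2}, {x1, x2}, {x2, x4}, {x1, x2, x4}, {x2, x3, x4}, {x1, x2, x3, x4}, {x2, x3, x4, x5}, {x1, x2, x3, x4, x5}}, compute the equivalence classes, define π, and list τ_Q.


X/∼ = {[x1=x4], [x2=x3], [x5]}; |τ_Q| = 3.

Equivalence classes: [x1=x4], [x2=x3], [x5].
Quotient map π: X → X/∼ sends x1 ↦ [x1=x4], x2 ↦ [x2=x3], x3 ↦ [x2=x3], x4 ↦ [x1=x4], x5 ↦ [x5].
For each subset V ⊆ X/∼, compute π^{-1}(V) ⊆ X and check whether π^{-1}(V) ∈ τ. V is open in τ_Q iff π^{-1}(V) ∈ τ.
  V = {}: π^{-1}(V) = ∅ ∈ τ ✓.
  V = {[x1=x4]}: π^{-1}(V) = {x1, x4} ∉ τ ✗.
  V = {[x2=x3]}: π^{-1}(V) = {x2, x3} ∉ τ ✗.
  V = {[x1=x4], [x2=x3]}: π^{-1}(V) = {x1, x2, x3, x4} ∈ τ ✓.
  V = {[x5]}: π^{-1}(V) = {x5} ∉ τ ✗.
  V = {[x1=x4], [x5]}: π^{-1}(V) = {x1, x4, x5} ∉ τ ✗.
  V = {[x2=x3], [x5]}: π^{-1}(V) = {x2, x3, x5} ∉ τ ✗.
  V = {[x1=x4], [x2=x3], [x5]}: π^{-1}(V) = {x1, x2, x3, x4, x5} ∈ τ ✓.
Open sets in the quotient: τ_Q = {{}, {[x1=x4], [x2=x3]}, {[x1=x4], [x2=x3], [x5]}} (3 elements).


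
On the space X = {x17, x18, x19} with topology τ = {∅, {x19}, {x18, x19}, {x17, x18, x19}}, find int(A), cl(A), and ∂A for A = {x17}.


int(A) = ∅, cl(A) = {x17}, ∂A = {x17}.

Closed sets in (X, τ) are complements of opens:
  closed(X, τ) = {∅, {x17}, {x17, x18}, {x17, x18, x19}}.
int(A) = ⋃ {U ∈ τ : U ⊆ A}. Opens contained in A: ∅.
Taking the union of these: int(A) = ∅.
cl(A) = ⋂ {C closed : A ⊆ C}. Closed sets containing A: {x17}, {x17, x18}, {x17, x18, x19}.
Intersecting these: cl(A) = {x17}.
∂A = cl(A) ∖ int(A) = {x17} ∖ ∅ = {x17}.


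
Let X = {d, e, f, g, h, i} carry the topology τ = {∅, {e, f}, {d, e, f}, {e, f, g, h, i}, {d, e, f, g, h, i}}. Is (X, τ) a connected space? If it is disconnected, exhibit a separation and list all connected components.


(X, τ) is connected.

Find clopen sets (U ∈ τ with X ∖ U ∈ τ):
  U = ∅, X ∖ U = {d, e, f, g, h, i} — both open, so U is clopen.
  U = {d, e, f, g, h, i}, X ∖ U = ∅ — both open, so U is clopen.
Only trivial clopens (∅ and X) exist, so (X, τ) is connected.
Compute connected components by grouping points that agree on all clopens:
  component: {d, e, f, g, h, i}


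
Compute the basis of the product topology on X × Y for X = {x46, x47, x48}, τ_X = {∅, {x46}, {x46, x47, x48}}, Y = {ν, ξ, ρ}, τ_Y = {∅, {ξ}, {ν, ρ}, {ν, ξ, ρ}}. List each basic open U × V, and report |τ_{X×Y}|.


Basis B = {∅ × ∅, {x46} × {ξ}, {x46} × {ν, ρ}, {x46} × {ν, ξ, ρ}, {x46, x47, x48} × {ξ}, {x46, x47, x48} × {ν, ρ}, {x46, x47, x48} × {ν, ξ, ρ}}; |τ_{X×Y}| = 9.

Enumerate products U × V with U ∈ τ_X, V ∈ τ_Y (deduplicated):
  ∅ × ∅ = {} (∅)
  {x46} × {ξ} = {(x46,ξ)}
  {x46} × {ν, ρ} = {(x46,ν), (x46,ρ)}
  {x46} × {ν, ξ, ρ} = {(x46,ν), (x46,ξ), (x46,ρ)}
  {x46, x47, x48} × {ξ} = {(x46,ξ), (x47,ξ), (x48,ξ)}
  {x46, x47, x48} × {ν, ρ} = {(x46,ν), (x46,ρ), (x47,ν), (x47,ρ), (x48,ν), (x48,ρ)}
  {x46, x47, x48} × {ν, ξ, ρ} = {(x46,ν), (x46,ξ), (x46,ρ), (x47,ν), (x47,ξ), (x47,ρ), (x48,ν), (x48,ξ), (x48,ρ)}
These 7 distinct sets form the basis B.
Close under arbitrary unions to get τ_{X×Y}; counting gives |τ_{X×Y}| = 9.


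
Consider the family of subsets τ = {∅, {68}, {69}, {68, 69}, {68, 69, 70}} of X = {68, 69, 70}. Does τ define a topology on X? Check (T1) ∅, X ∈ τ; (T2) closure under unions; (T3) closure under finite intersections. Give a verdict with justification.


τ IS a topology on X.

Axiom (T1): ∅ ∈ τ? Yes; X ∈ τ? Yes.
Axiom (T2/T3): check pairwise unions and intersections of members of τ.
All pairwise intersections and unions checked — each lies in τ. Therefore τ satisfies (T1), (T2), (T3): it IS a topology on X.


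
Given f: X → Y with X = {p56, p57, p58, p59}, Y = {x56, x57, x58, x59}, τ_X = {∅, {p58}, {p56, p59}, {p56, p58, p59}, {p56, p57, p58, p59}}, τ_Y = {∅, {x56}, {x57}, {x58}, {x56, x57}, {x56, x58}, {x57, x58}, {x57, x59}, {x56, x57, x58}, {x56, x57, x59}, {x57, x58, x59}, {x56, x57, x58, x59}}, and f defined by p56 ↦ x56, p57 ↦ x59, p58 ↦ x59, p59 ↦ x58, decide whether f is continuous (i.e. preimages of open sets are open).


f is NOT continuous.

Compute f^{-1}(U) for each U ∈ τ_Y:
  U = ∅: f^{-1}(U) = ∅ ∈ τ_X ✓.
  U = {x56}: f^{-1}(U) = {p56} ∉ τ_X ✗.
  U = {x57}: f^{-1}(U) = ∅ ∈ τ_X ✓.
  U = {x58}: f^{-1}(U) = {p59} ∉ τ_X ✗.
  U = {x56, x57}: f^{-1}(U) = {p56} ∉ τ_X ✗.
  U = {x56, x58}: f^{-1}(U) = {p56, p59} ∈ τ_X ✓.
  U = {x57, x58}: f^{-1}(U) = {p59} ∉ τ_X ✗.
  U = {x57, x59}: f^{-1}(U) = {p57, p58} ∉ τ_X ✗.
  U = {x56, x57, x58}: f^{-1}(U) = {p56, p59} ∈ τ_X ✓.
  U = {x56, x57, x59}: f^{-1}(U) = {p56, p57, p58} ∉ τ_X ✗.
  U = {x57, x58, x59}: f^{-1}(U) = {p57, p58, p59} ∉ τ_X ✗.
  U = {x56, x57, x58, x59}: f^{-1}(U) = {p56, p57, p58, p59} ∈ τ_X ✓.
Found U = {x56} with f^{-1}(U) = {p56} not in τ_X. Therefore f is NOT continuous.


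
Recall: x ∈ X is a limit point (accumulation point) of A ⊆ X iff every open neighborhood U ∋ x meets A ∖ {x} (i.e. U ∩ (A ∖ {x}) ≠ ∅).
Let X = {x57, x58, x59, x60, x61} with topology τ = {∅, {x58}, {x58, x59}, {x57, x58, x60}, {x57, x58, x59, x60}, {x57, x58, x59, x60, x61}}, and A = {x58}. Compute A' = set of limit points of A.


A' = {x57, x59, x60, x61}

For each x ∈ X, list the open sets U ∈ τ with x ∈ U, then check whether U ∩ (A ∖ {x}) ≠ ∅ for every such U.
  x = x57: opens ∋ x are {x57, x58, x60}, {x57, x58, x59, x60}, {x57, x58, x59, x60, x61}; each meets A ∖ {x57}, so x IS a limit point.
  x = x58: open {x58} ∋ x has {x58} ∩ (A ∖ {x58}) = ∅, so x is NOT a limit point.
  x = x59: opens ∋ x are {x58, x59}, {x57, x58, x59, x60}, {x57, x58, x59, x60, x61}; each meets A ∖ {x59}, so x IS a limit point.
  x = x60: opens ∋ x are {x57, x58, x60}, {x57, x58, x59, x60}, {x57, x58, x59, x60, x61}; each meets A ∖ {x60}, so x IS a limit point.
  x = x61: opens ∋ x are {x57, x58, x59, x60, x61}; each meets A ∖ {x61}, so x IS a limit point.
Collecting: A' = {x57, x59, x60, x61}.


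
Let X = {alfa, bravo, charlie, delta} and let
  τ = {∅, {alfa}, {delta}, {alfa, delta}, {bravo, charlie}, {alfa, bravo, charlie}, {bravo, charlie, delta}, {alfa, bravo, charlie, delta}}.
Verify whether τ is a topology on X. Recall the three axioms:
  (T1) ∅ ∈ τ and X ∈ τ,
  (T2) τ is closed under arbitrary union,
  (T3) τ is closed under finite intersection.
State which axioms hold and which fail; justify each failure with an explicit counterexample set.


τ IS a topology on X.

Axiom (T1): ∅ ∈ τ? Yes; X ∈ τ? Yes.
Axiom (T2/T3): check pairwise unions and intersections of members of τ.
All pairwise intersections and unions checked — each lies in τ. Therefore τ satisfies (T1), (T2), (T3): it IS a topology on X.


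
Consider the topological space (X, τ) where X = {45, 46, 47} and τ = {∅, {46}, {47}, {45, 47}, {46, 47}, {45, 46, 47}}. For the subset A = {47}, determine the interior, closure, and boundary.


int(A) = {47}, cl(A) = {45, 47}, ∂A = {45}.

Closed sets in (X, τ) are complements of opens:
  closed(X, τ) = {∅, {45}, {46}, {45, 46}, {45, 47}, {45, 46, 47}}.
int(A) = ⋃ {U ∈ τ : U ⊆ A}. Opens contained in A: ∅, {47}.
Taking the union of these: int(A) = {47}.
cl(A) = ⋂ {C closed : A ⊆ C}. Closed sets containing A: {45, 47}, {45, 46, 47}.
Intersecting these: cl(A) = {45, 47}.
∂A = cl(A) ∖ int(A) = {45, 47} ∖ {47} = {45}.


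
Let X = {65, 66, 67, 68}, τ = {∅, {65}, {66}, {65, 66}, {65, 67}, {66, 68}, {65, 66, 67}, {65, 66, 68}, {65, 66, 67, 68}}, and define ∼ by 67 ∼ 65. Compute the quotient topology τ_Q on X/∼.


X/∼ = {[65=67], [66], [68]}; |τ_Q| = 6.

Equivalence classes: [65=67], [66], [68].
Quotient map π: X → X/∼ sends 65 ↦ [65=67], 66 ↦ [66], 67 ↦ [65=67], 68 ↦ [68].
For each subset V ⊆ X/∼, compute π^{-1}(V) ⊆ X and check whether π^{-1}(V) ∈ τ. V is open in τ_Q iff π^{-1}(V) ∈ τ.
  V = {}: π^{-1}(V) = ∅ ∈ τ ✓.
  V = {[65=67]}: π^{-1}(V) = {65, 67} ∈ τ ✓.
  V = {[66]}: π^{-1}(V) = {66} ∈ τ ✓.
  V = {[65=67], [66]}: π^{-1}(V) = {65, 66, 67} ∈ τ ✓.
  V = {[68]}: π^{-1}(V) = {68} ∉ τ ✗.
  V = {[65=67], [68]}: π^{-1}(V) = {65, 67, 68} ∉ τ ✗.
  V = {[66], [68]}: π^{-1}(V) = {66, 68} ∈ τ ✓.
  V = {[65=67], [66], [68]}: π^{-1}(V) = {65, 66, 67, 68} ∈ τ ✓.
Open sets in the quotient: τ_Q = {{}, {[65=67]}, {[66]}, {[65=67], [66]}, {[66], [68]}, {[65=67], [66], [68]}} (6 elements).


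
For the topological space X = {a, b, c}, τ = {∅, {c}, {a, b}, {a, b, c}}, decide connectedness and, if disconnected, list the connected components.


(X, τ) is disconnected; components = [{c}, {a, b}].

Find clopen sets (U ∈ τ with X ∖ U ∈ τ):
  U = ∅, X ∖ U = {a, b, c} — both open, so U is clopen.
  U = {c}, X ∖ U = {a, b} — both open, so U is clopen.
  U = {a, b}, X ∖ U = {c} — both open, so U is clopen.
  U = {a, b, c}, X ∖ U = ∅ — both open, so U is clopen.
Nontrivial clopen(s) exist: e.g. {a, b}. So (X, τ) is disconnected.
Compute connected components by grouping points that agree on all clopens:
  component: {c}
  component: {a, b}
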